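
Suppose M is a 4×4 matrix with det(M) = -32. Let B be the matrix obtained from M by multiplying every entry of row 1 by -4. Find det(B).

Scaling one row by -4 multiplies the determinant by -4.
det(B) = (-4)·(-32) = 128

128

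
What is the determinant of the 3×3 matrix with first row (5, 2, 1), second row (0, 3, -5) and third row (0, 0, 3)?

The determinant is 45.

The matrix is upper triangular, so the determinant is the product of the diagonal entries:
det = (5) · (3) · (3) = 45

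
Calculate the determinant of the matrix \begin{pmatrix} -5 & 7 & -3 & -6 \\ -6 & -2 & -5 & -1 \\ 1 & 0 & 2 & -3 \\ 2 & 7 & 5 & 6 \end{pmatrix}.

Expand along row 3 (it has 1 zero):
  + (1) · M_31   where M_31 = det([7 -3 -6; -2 -5 -1; 7 5 6]) = -340
  + (2) · M_33   where M_33 = det([-5 7 -6; -6 -2 -1; 2 7 6]) = 491
  − (-3) · M_34   where M_34 = det([-5 7 -3; -6 -2 -5; 2 7 5]) = 129
det = (+1)·(1)·(-340) + (+1)·(2)·(491) + (-1)·(-3)·(129) = 1029

The determinant is 1029.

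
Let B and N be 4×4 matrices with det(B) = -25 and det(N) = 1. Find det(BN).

det(BN) = det(B)·det(N) = (-25)·(1) = -25

The determinant is -25.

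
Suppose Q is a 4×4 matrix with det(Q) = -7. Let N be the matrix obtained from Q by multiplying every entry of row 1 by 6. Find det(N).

-42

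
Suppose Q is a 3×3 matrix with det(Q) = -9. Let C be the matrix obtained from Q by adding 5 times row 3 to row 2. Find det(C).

The determinant is -9.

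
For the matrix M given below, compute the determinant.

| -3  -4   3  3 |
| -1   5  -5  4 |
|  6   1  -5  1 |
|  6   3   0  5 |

Expand along row 4 (it has 1 zero):
  − (6) · M_41   where M_41 = det([-4 3 3; 5 -5 4; 1 -5 1]) = -123
  + (3) · M_42   where M_42 = det([-3 3 3; -1 -5 4; 6 -5 1]) = 135
  + (5) · M_44   where M_44 = det([-3 -4 3; -1 5 -5; 6 1 -5]) = 107
det = (-1)·(6)·(-123) + (+1)·(3)·(135) + (+1)·(5)·(107) = 1678

1678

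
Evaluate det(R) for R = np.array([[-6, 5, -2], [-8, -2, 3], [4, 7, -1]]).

Expand along column 1:
  + (-6) · |-2 3; 7 -1| = (-6)·(2 − 21) = 114
  − (-8) · |5 -2; 7 -1| = −(-8)·(-5 − (-14)) = 72
  + 4 · |5 -2; -2 3| = 4·(15 − 4) = 44
Sum: (114) + (72) + (44) = 230

det(R) = 230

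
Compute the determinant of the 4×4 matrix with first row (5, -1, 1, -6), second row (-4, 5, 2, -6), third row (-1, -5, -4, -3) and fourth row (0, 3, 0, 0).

Expand along row 4 (it has 3 zeros):
  + (3) · M_42   where M_42 = det([5 1 -6; -4 2 -6; -1 -4 -3]) = -264
det = (+1)·(3)·(-264) = -792

-792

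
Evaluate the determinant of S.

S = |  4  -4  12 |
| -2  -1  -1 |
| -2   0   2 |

Expand along row 3:
  + (-2) · |-4 12; -1 -1| = (-2)·(4 − (-12)) = -32
  + 2 · |4 -4; -2 -1| = 2·(-4 − 8) = -24
Sum: (-32) + (-24) = -56

|S| = -56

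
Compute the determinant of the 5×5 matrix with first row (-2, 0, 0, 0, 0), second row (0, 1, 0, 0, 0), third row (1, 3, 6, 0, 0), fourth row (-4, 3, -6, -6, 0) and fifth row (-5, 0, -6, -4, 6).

432

The matrix is lower triangular, so the determinant is the product of the diagonal entries:
det = (-2) · (1) · (6) · (-6) · (6) = 432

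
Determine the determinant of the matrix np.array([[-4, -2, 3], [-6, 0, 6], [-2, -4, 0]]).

Expand along column 2:
  − (-2) · |-6 6; -2 0| = −(-2)·(0 − (-12)) = 24
  − (-4) · |-4 3; -6 6| = −(-4)·(-24 − (-18)) = -24
Sum: (24) + (-24) = 0

The determinant is 0.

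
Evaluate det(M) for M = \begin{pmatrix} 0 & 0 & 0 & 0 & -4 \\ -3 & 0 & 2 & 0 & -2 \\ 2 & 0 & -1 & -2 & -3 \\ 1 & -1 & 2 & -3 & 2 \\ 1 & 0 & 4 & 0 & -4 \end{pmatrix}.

The determinant is 112.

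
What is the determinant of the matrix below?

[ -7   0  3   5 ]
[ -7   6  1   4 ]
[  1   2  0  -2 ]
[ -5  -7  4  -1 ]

Expand along row 1 (it has 1 zero):
  + (-7) · M_11   where M_11 = det([6 1 4; 2 0 -2; -7 4 -1]) = 96
  + (3) · M_13   where M_13 = det([-7 6 4; 1 2 -2; -5 -7 -1]) = 190
  − (5) · M_14   where M_14 = det([-7 6 1; 1 2 0; -5 -7 4]) = -77
det = (+1)·(-7)·(96) + (+1)·(3)·(190) + (-1)·(5)·(-77) = 283

283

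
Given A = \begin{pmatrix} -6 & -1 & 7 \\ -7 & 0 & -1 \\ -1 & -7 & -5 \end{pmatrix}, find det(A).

det(A) = 419

Expand along column 2:
  − (-1) · |-7 -1; -1 -5| = −(-1)·(35 − 1) = 34
  − (-7) · |-6 7; -7 -1| = −(-7)·(6 − (-49)) = 385
Sum: (34) + (385) = 419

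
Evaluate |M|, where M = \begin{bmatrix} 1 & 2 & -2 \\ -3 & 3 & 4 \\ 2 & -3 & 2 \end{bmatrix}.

The determinant is 40.

Expand along row 1:
  + 1 · |3 4; -3 2| = 1·(6 − (-12)) = 18
  − 2 · |-3 4; 2 2| = −2·(-6 − 8) = 28
  + (-2) · |-3 3; 2 -3| = (-2)·(9 − 6) = -6
Sum: (18) + (28) + (-6) = 40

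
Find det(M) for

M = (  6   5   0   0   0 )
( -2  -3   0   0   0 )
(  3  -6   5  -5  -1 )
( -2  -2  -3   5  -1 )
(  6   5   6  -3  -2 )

M is block lower-triangular with a 2×2 block and a 3×3 block on the diagonal, so its determinant equals the product of the determinants of the diagonal blocks.
det of the 2×2 block = -8
det of the 3×3 block = 16
det = (-8)·(16) = -128

-128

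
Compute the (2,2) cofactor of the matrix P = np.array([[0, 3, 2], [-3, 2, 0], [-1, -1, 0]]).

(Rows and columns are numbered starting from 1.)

Delete row 2 and column 2; the remaining 2×2 submatrix is [0 2; -1 0].
Its determinant is 0·0 − 2·(-1) = 2.
The cofactor carries sign (−1)^(2+2) = +1, so C_{2,2} = +(2) = 2.

2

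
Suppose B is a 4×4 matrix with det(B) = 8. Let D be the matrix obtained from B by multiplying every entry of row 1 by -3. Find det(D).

|D| = -24

Scaling one row by -3 multiplies the determinant by -3.
det(D) = (-3)·(8) = -24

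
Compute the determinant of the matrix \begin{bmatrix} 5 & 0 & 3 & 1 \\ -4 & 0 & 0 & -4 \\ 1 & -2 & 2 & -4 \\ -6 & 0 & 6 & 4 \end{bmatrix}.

432

Expand along column 2 (it has 3 zeros):
  − (-2) · M_32   where M_32 = det([5 3 1; -4 0 -4; -6 6 4]) = 216
det = (-1)·(-2)·(216) = 432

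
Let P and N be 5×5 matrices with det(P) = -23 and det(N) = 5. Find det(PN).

det(PN) = det(P)·det(N) = (-23)·(5) = -115

The determinant is -115.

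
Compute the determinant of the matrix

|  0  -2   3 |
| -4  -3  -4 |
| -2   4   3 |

The determinant is -106.

Expand along column 1:
  − (-4) · |-2 3; 4 3| = −(-4)·(-6 − 12) = -72
  + (-2) · |-2 3; -3 -4| = (-2)·(8 − (-9)) = -34
Sum: (-72) + (-34) = -106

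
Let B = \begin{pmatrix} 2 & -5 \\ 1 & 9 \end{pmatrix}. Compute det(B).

det(B) = 2·9 − (-5)·1 = 18 − (-5) = 23

det(B) = 23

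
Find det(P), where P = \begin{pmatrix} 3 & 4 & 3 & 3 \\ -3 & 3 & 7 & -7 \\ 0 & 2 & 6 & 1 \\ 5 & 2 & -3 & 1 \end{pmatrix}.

-380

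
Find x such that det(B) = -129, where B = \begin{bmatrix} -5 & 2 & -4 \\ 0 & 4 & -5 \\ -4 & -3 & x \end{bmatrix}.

9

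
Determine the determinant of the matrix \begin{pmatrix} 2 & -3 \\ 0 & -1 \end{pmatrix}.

The determinant is -2.

det = 2·(-1) − (-3)·0 = -2 − 0 = -2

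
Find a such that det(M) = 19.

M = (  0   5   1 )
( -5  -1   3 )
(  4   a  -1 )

a = 4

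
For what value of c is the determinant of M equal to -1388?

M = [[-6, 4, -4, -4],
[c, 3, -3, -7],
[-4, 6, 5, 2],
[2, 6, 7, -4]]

Expanding along the column containing c, det(M) is linear in c: det(M) = (328)·c + (580).
Set (328)·c + (580) = -1388  ⇒  (328)·c = -1968  ⇒  c = -6.

-6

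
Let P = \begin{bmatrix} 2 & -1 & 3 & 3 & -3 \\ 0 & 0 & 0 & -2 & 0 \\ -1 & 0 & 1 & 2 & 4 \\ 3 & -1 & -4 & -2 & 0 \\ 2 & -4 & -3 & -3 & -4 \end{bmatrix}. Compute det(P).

486

Expand along row 2 (it has 4 zeros):
  + (-2) · M_24   where M_24 = det([2 -1 3 -3; -1 0 1 4; 3 -1 -4 0; 2 -4 -3 -4]) = -243
det = (+1)·(-2)·(-243) = 486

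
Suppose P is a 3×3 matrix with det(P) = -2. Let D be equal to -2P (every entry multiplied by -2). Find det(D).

16

For a 3×3 matrix, det(-2P) = (-2)^3·det(P) = -8·det(P).
det(D) = (-8)·(-2) = 16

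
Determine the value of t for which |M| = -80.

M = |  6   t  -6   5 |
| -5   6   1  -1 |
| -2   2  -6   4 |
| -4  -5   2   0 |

t = -9

Expanding along the column containing t, det(M) is linear in t: det(M) = (-52)·t + (-548).
Set (-52)·t + (-548) = -80  ⇒  (-52)·t = 468  ⇒  t = -9.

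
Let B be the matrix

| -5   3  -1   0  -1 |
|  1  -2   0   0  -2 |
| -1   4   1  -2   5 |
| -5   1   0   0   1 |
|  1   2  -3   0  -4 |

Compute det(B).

Expand along column 4 (it has 4 zeros):
  − (-2) · M_34   where M_34 = det([-5 3 -1 -1; 1 -2 0 -2; -5 1 0 1; 1 2 -3 -4]) = 54
det = (-1)·(-2)·(54) = 108

|B| = 108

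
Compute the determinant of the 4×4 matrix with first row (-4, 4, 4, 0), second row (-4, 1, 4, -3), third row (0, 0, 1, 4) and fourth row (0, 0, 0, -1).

The matrix is block upper-triangular with a 2×2 block and a 2×2 block on the diagonal, so its determinant equals the product of the determinants of the diagonal blocks.
det of the 2×2 block = 12
det of the 2×2 block = -1
det = (12)·(-1) = -12

The determinant is -12.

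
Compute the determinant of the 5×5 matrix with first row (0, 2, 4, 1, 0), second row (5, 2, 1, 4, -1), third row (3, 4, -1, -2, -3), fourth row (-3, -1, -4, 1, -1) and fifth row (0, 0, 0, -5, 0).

The determinant is -120.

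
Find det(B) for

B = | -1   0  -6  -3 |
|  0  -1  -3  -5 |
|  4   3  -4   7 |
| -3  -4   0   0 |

-473

Expand along row 4 (it has 2 zeros):
  − (-3) · M_41   where M_41 = det([0 -6 -3; -1 -3 -5; 3 -4 7]) = 9
  + (-4) · M_42   where M_42 = det([-1 -6 -3; 0 -3 -5; 4 -4 7]) = 125
det = (-1)·(-3)·(9) + (+1)·(-4)·(125) = -473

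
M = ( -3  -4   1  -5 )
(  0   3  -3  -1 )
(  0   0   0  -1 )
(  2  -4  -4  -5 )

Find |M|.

Expand along row 3 (it has 3 zeros):
  − (-1) · M_34   where M_34 = det([-3 -4 1; 0 3 -3; 2 -4 -4]) = 90
det = (-1)·(-1)·(90) = 90

|M| = 90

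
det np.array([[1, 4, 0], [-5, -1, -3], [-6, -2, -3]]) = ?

Expand along column 3:
  − (-3) · |1 4; -6 -2| = −(-3)·(-2 − (-24)) = 66
  + (-3) · |1 4; -5 -1| = (-3)·(-1 − (-20)) = -57
Sum: (66) + (-57) = 9

The determinant is 9.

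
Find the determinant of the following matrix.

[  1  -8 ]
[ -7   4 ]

-52

det = 1·4 − (-8)·(-7) = 4 − 56 = -52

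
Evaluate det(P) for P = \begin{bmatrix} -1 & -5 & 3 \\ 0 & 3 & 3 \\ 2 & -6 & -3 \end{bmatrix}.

-57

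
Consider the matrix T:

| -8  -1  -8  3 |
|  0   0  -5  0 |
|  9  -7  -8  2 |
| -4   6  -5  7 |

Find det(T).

Expand along row 2 (it has 3 zeros):
  − (-5) · M_23   where M_23 = det([-8 -1 3; 9 -7 2; -4 6 7]) = 637
det = (-1)·(-5)·(637) = 3185

|T| = 3185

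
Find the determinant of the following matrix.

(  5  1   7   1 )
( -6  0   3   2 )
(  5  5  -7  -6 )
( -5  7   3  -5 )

908

Expand along row 2 (it has 1 zero):
  − (-6) · M_21   where M_21 = det([1 7 1; 5 -7 -6; 7 3 -5]) = -2
  − (3) · M_23   where M_23 = det([5 1 1; 5 5 -6; -5 7 -5]) = 200
  + (2) · M_24   where M_24 = det([5 1 7; 5 5 -7; -5 7 3]) = 760
det = (-1)·(-6)·(-2) + (-1)·(3)·(200) + (+1)·(2)·(760) = 908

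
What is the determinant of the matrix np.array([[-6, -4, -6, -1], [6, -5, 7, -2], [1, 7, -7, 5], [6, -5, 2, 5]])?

-2023

Expand along row 1:
  + (-6) · M_11   where M_11 = det([-5 7 -2; 7 -7 5; -5 2 5]) = -153
  − (-4) · M_12   where M_12 = det([6 7 -2; 1 -7 5; 6 2 5]) = -183
  + (-6) · M_13   where M_13 = det([6 -5 -2; 1 7 5; 6 -5 5]) = 329
  − (-1) · M_14   where M_14 = det([6 -5 7; 1 7 -7; 6 -5 2]) = -235
det = (+1)·(-6)·(-153) + (-1)·(-4)·(-183) + (+1)·(-6)·(329) + (-1)·(-1)·(-235) = -2023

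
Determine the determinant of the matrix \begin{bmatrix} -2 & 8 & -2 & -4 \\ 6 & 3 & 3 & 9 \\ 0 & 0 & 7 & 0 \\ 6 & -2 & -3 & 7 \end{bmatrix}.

966

Expand along row 3 (it has 3 zeros):
  + (7) · M_33   where M_33 = det([-2 8 -4; 6 3 9; 6 -2 7]) = 138
det = (+1)·(7)·(138) = 966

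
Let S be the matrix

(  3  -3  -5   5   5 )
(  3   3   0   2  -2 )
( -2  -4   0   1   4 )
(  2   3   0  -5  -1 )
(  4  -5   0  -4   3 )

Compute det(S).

Expand along column 3 (it has 4 zeros):
  + (-5) · M_13   where M_13 = det([3 3 2 -2; -2 -4 1 4; 2 3 -5 -1; 4 -5 -4 3]) = -368
det = (+1)·(-5)·(-368) = 1840

|S| = 1840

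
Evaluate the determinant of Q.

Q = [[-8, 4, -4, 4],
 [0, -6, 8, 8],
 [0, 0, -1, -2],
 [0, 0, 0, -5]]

Q is upper triangular, so det(Q) is the product of the diagonal entries:
det = (-8) · (-6) · (-1) · (-5) = 240

det(Q) = 240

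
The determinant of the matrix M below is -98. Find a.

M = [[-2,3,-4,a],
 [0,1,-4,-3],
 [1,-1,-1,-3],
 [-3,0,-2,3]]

Expanding along the row containing a, det(M) is linear in a: det(M) = (-17)·a + (21).
Set (-17)·a + (21) = -98  ⇒  (-17)·a = -119  ⇒  a = 7.

a = 7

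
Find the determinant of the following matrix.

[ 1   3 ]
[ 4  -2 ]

-14

det = 1·(-2) − 3·4 = -2 − 12 = -14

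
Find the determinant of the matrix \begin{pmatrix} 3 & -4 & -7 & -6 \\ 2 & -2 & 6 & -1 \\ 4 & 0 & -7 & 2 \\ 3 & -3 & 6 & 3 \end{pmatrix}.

-831

Expand along row 3 (it has 1 zero):
  + (4) · M_31   where M_31 = det([-4 -7 -6; -2 6 -1; -3 6 3]) = -195
  + (-7) · M_33   where M_33 = det([3 -4 -6; 2 -2 -1; 3 -3 3]) = 9
  − (2) · M_34   where M_34 = det([3 -4 -7; 2 -2 6; 3 -3 6]) = -6
det = (+1)·(4)·(-195) + (+1)·(-7)·(9) + (-1)·(2)·(-6) = -831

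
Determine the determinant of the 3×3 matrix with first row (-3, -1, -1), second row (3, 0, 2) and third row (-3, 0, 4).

18

Expand along column 2:
  − (-1) · |3 2; -3 4| = −(-1)·(12 − (-6)) = 18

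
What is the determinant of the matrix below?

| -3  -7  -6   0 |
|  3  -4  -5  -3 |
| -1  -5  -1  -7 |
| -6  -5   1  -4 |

Expand along row 1 (it has 1 zero):
  + (-3) · M_11   where M_11 = det([-4 -5 -3; -5 -1 -7; -5 1 -4]) = -89
  − (-7) · M_12   where M_12 = det([3 -5 -3; -1 -1 -7; -6 1 -4]) = -136
  + (-6) · M_13   where M_13 = det([3 -4 -3; -1 -5 -7; -6 -5 -4]) = -122
det = (+1)·(-3)·(-89) + (-1)·(-7)·(-136) + (+1)·(-6)·(-122) = 47

The determinant is 47.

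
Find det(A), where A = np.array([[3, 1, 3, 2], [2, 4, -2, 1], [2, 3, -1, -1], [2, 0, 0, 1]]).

The determinant is -58.

Expand along row 4 (it has 2 zeros):
  − (2) · M_41   where M_41 = det([1 3 2; 4 -2 1; 3 -1 -1]) = 28
  + (1) · M_44   where M_44 = det([3 1 3; 2 4 -2; 2 3 -1]) = -2
det = (-1)·(2)·(28) + (+1)·(1)·(-2) = -58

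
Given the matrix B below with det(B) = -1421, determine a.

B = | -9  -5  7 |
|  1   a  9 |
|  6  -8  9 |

4

Expanding along the row containing a, det(B) is linear in a: det(B) = (-123)·a + (-929).
Set (-123)·a + (-929) = -1421  ⇒  (-123)·a = -492  ⇒  a = 4.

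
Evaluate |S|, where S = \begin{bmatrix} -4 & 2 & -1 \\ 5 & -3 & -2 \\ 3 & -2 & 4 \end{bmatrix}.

The determinant is 13.

Expand along row 1:
  + (-4) · |-3 -2; -2 4| = (-4)·(-12 − 4) = 64
  − 2 · |5 -2; 3 4| = −2·(20 − (-6)) = -52
  + (-1) · |5 -3; 3 -2| = (-1)·(-10 − (-9)) = 1
Sum: (64) + (-52) + (1) = 13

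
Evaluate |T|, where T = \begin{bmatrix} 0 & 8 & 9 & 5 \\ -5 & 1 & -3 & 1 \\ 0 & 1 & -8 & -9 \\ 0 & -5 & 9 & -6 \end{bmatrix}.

Expand along column 1 (it has 3 zeros):
  − (-5) · M_21   where M_21 = det([8 9 5; 1 -8 -9; -5 9 -6]) = 1336
det = (-1)·(-5)·(1336) = 6680

6680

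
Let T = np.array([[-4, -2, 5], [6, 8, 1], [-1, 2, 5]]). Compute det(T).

10

Expand along row 1:
  + (-4) · |8 1; 2 5| = (-4)·(40 − 2) = -152
  − (-2) · |6 1; -1 5| = −(-2)·(30 − (-1)) = 62
  + 5 · |6 8; -1 2| = 5·(12 − (-8)) = 100
Sum: (-152) + (62) + (100) = 10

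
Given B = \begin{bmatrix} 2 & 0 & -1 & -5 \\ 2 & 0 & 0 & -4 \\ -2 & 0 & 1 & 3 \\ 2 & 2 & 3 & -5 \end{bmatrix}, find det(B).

Expand along column 2 (it has 3 zeros):
  + (2) · M_42   where M_42 = det([2 -1 -5; 2 0 -4; -2 1 3]) = -4
det = (+1)·(2)·(-4) = -8

-8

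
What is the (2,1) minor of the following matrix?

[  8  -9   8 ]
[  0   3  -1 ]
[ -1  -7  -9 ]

137

Delete row 2 and column 1; the remaining 2×2 submatrix is [-9 8; -7 -9].
Its determinant is (-9)·(-9) − 8·(-7) = 137.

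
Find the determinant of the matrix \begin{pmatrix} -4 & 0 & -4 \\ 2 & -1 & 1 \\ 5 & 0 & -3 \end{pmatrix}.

Expand along column 2:
  + (-1) · |-4 -4; 5 -3| = (-1)·(12 − (-20)) = -32

The determinant is -32.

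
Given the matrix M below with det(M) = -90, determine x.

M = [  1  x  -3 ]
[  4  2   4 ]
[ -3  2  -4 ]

-8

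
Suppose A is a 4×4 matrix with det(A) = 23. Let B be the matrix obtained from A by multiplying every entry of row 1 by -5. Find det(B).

Scaling one row by -5 multiplies the determinant by -5.
det(B) = (-5)·(23) = -115

The determinant is -115.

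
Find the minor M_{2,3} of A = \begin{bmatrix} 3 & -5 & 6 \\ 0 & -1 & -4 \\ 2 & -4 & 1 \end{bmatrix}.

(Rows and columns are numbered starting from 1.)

Delete row 2 and column 3; the remaining 2×2 submatrix is [3 -5; 2 -4].
Its determinant is 3·(-4) − (-5)·2 = -2.

The minor is -2.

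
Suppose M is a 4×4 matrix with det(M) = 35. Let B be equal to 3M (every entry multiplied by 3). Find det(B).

For a 4×4 matrix, det(3M) = 3^4·det(M) = 81·det(M).
det(B) = (81)·(35) = 2835

det(B) = 2835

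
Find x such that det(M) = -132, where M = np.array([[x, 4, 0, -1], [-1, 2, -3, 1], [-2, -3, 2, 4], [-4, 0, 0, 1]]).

-8

Expanding along the row containing x, det(M) is linear in x: det(M) = (-5)·x + (-172).
Set (-5)·x + (-172) = -132  ⇒  (-5)·x = 40  ⇒  x = -8.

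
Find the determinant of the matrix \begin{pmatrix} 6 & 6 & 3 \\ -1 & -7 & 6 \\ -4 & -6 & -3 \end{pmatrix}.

Expand along column 1:
  + 6 · |-7 6; -6 -3| = 6·(21 − (-36)) = 342
  − (-1) · |6 3; -6 -3| = −(-1)·(-18 − (-18)) = 0
  + (-4) · |6 3; -7 6| = (-4)·(36 − (-21)) = -228
Sum: (342) + (0) + (-228) = 114

114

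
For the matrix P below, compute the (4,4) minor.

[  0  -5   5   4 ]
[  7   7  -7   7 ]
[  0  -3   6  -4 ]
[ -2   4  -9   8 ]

105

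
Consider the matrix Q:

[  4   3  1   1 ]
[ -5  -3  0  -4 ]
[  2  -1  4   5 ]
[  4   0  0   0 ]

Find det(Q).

Expand along row 4 (it has 3 zeros):
  − (4) · M_41   where M_41 = det([3 1 1; -3 0 -4; -1 4 5]) = 55
det = (-1)·(4)·(55) = -220

-220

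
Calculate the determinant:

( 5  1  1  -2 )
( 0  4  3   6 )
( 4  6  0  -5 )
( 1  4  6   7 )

Expand along row 2 (it has 1 zero):
  + (4) · M_22   where M_22 = det([5 1 -2; 4 0 -5; 1 6 7]) = 69
  − (3) · M_23   where M_23 = det([5 1 -2; 4 6 -5; 1 4 7]) = 257
  + (6) · M_24   where M_24 = det([5 1 1; 4 6 0; 1 4 6]) = 166
det = (+1)·(4)·(69) + (-1)·(3)·(257) + (+1)·(6)·(166) = 501

501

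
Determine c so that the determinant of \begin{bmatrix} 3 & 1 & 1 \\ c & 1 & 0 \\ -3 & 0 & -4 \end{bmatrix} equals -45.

Expanding along the row containing c, det(B) is linear in c: det(B) = (4)·c + (-9).
Set (4)·c + (-9) = -45  ⇒  (4)·c = -36  ⇒  c = -9.

-9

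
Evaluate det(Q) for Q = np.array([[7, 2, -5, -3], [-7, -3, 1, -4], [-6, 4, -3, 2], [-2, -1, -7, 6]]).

Expand along row 1:
  + (7) · M_11   where M_11 = det([-3 1 -4; 4 -3 2; -1 -7 6]) = 110
  − (2) · M_12   where M_12 = det([-7 1 -4; -6 -3 2; -2 -7 6]) = -84
  + (-5) · M_13   where M_13 = det([-7 -3 -4; -6 4 2; -2 -1 6]) = -334
  − (-3) · M_14   where M_14 = det([-7 -3 1; -6 4 -3; -2 -1 -7]) = 339
det = (+1)·(7)·(110) + (-1)·(2)·(-84) + (+1)·(-5)·(-334) + (-1)·(-3)·(339) = 3625

3625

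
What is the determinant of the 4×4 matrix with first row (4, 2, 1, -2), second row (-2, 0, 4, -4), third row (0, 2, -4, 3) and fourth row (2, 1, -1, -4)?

Expand along row 2 (it has 1 zero):
  − (-2) · M_21   where M_21 = det([2 1 -2; 2 -4 3; 1 -1 -4]) = 45
  − (4) · M_23   where M_23 = det([4 2 -2; 0 2 3; 2 1 -4]) = -24
  + (-4) · M_24   where M_24 = det([4 2 1; 0 2 -4; 2 1 -1]) = -12
det = (-1)·(-2)·(45) + (-1)·(4)·(-24) + (+1)·(-4)·(-12) = 234

The determinant is 234.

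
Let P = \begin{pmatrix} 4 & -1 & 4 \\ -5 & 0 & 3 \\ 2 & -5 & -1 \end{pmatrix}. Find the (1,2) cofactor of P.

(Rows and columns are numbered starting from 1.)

The cofactor is 1.

Delete row 1 and column 2; the remaining 2×2 submatrix is [-5 3; 2 -1].
Its determinant is (-5)·(-1) − 3·2 = -1.
The cofactor carries sign (−1)^(1+2) = −1, so C_{1,2} = −(-1) = 1.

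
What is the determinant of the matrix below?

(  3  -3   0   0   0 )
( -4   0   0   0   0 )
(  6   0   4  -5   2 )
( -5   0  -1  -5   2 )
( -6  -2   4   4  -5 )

The determinant is -1020.

The matrix is block lower-triangular with a 2×2 block and a 3×3 block on the diagonal, so its determinant equals the product of the determinants of the diagonal blocks.
det of the 2×2 block = -12
det of the 3×3 block = 85
det = (-12)·(85) = -1020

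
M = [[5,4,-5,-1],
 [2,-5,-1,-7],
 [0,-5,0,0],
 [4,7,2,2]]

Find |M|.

Expand along row 3 (it has 3 zeros):
  − (-5) · M_32   where M_32 = det([5 -5 -1; 2 -1 -7; 4 2 2]) = 212
det = (-1)·(-5)·(212) = 1060

The determinant is 1060.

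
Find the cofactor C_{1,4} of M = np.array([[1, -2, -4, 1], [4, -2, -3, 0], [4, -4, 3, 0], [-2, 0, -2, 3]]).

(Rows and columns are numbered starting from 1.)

Delete row 1 and column 4; the remaining 3×3 submatrix is [4 -2 -3; 4 -4 3; -2 0 -2].
Its determinant is 52.
The cofactor carries sign (−1)^(1+4) = −1, so C_{1,4} = −(52) = -52.

The cofactor is -52.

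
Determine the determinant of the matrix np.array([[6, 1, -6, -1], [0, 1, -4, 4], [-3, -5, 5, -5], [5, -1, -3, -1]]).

Expand along row 2 (it has 1 zero):
  + (1) · M_22   where M_22 = det([6 -6 -1; -3 5 -5; 5 -3 -1]) = 64
  − (-4) · M_23   where M_23 = det([6 1 -1; -3 -5 -5; 5 -1 -1]) = -56
  + (4) · M_24   where M_24 = det([6 1 -6; -3 -5 5; 5 -1 -3]) = -32
det = (+1)·(1)·(64) + (-1)·(-4)·(-56) + (+1)·(4)·(-32) = -288

-288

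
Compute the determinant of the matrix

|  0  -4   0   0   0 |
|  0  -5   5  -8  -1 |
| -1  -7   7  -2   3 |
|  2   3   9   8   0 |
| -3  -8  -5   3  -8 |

Expand along row 1 (it has 4 zeros):
  − (-4) · M_12   where M_12 = det([0 5 -8 -1; -1 7 -2 3; 2 9 8 0; -3 -5 3 -8]) = -2801
det = (-1)·(-4)·(-2801) = -11204

-11204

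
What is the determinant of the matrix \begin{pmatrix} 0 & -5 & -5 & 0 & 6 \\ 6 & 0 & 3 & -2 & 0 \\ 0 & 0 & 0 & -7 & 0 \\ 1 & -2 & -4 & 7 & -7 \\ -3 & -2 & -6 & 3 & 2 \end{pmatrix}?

-4725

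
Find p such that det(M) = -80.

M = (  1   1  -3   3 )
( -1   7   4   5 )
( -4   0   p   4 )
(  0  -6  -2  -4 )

0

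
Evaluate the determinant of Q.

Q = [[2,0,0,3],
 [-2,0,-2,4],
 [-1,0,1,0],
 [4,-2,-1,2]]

40

Expand along column 2 (it has 3 zeros):
  + (-2) · M_42   where M_42 = det([2 0 3; -2 -2 4; -1 1 0]) = -20
det = (+1)·(-2)·(-20) = 40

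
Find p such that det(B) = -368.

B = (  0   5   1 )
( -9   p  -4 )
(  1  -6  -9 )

Expanding along the column containing p, det(B) is linear in p: det(B) = (-1)·p + (-371).
Set (-1)·p + (-371) = -368  ⇒  (-1)·p = 3  ⇒  p = -3.

p = -3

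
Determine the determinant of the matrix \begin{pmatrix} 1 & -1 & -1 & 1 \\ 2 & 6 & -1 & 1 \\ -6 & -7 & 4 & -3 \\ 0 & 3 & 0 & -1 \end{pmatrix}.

6

Expand along row 4 (it has 2 zeros):
  + (3) · M_42   where M_42 = det([1 -1 1; 2 -1 1; -6 4 -3]) = 1
  + (-1) · M_44   where M_44 = det([1 -1 -1; 2 6 -1; -6 -7 4]) = -3
det = (+1)·(3)·(1) + (+1)·(-1)·(-3) = 6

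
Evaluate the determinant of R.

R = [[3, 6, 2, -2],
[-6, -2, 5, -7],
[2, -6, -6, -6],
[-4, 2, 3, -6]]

Expand along row 1:
  + (3) · M_11   where M_11 = det([-2 5 -7; -6 -6 -6; 2 3 -6]) = -306
  − (6) · M_12   where M_12 = det([-6 5 -7; 2 -6 -6; -4 3 -6]) = -18
  + (2) · M_13   where M_13 = det([-6 -2 -7; 2 -6 -6; -4 2 -6]) = -220
  − (-2) · M_14   where M_14 = det([-6 -2 5; 2 -6 -6; -4 2 3]) = -100
det = (+1)·(3)·(-306) + (-1)·(6)·(-18) + (+1)·(2)·(-220) + (-1)·(-2)·(-100) = -1450

-1450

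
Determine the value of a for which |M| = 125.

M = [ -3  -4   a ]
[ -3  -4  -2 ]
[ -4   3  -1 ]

a = -7

Expanding along the row containing a, det(M) is linear in a: det(M) = (-25)·a + (-50).
Set (-25)·a + (-50) = 125  ⇒  (-25)·a = 175  ⇒  a = -7.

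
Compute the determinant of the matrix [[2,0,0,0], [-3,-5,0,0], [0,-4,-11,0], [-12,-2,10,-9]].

The determinant is -990.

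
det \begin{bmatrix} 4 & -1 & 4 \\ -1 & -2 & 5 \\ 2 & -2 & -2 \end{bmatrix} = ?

72

Expand along row 1:
  + 4 · |-2 5; -2 -2| = 4·(4 − (-10)) = 56
  − (-1) · |-1 5; 2 -2| = −(-1)·(2 − 10) = -8
  + 4 · |-1 -2; 2 -2| = 4·(2 − (-4)) = 24
Sum: (56) + (-8) + (24) = 72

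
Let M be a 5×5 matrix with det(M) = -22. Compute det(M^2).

det(M^2) = (det M)^2 = (-22)^2 = 484

484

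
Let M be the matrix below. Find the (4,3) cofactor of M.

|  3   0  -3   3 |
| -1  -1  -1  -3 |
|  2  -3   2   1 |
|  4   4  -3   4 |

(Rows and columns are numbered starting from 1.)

15

Delete row 4 and column 3; the remaining 3×3 submatrix is [3 0 3; -1 -1 -3; 2 -3 1].
Its determinant is -15.
The cofactor carries sign (−1)^(4+3) = −1, so C_{4,3} = −(-15) = 15.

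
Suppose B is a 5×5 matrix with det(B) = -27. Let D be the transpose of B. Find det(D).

det(Bᵀ) = det(B).
det(D) = (1)·(-27) = -27

The determinant is -27.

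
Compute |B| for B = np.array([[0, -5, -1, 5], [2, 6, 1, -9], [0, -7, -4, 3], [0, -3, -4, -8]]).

Expand along column 1 (it has 3 zeros):
  − (2) · M_21   where M_21 = det([-5 -1 5; -7 -4 3; -3 -4 -8]) = -75
det = (-1)·(2)·(-75) = 150

det(B) = 150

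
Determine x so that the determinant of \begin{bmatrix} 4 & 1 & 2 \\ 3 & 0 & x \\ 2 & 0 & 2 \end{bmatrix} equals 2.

Expanding along the column containing x, det(M) is linear in x: det(M) = (2)·x + (-6).
Set (2)·x + (-6) = 2  ⇒  (2)·x = 8  ⇒  x = 4.

4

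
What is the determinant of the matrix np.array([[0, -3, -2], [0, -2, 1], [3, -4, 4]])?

The determinant is -21.

Expand along column 1:
  + 3 · |-3 -2; -2 1| = 3·(-3 − 4) = -21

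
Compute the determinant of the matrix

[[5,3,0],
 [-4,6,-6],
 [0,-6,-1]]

Expand along row 1:
  + 5 · |6 -6; -6 -1| = 5·(-6 − 36) = -210
  − 3 · |-4 -6; 0 -1| = −3·(4 − 0) = -12
Sum: (-210) + (-12) = -222

-222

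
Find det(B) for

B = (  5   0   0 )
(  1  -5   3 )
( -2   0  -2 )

The determinant is 50.

Expand along column 2:
  + (-5) · |5 0; -2 -2| = (-5)·(-10 − 0) = 50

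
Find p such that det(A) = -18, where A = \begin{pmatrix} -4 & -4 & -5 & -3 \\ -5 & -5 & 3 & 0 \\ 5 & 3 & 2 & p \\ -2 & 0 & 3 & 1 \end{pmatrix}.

p = 2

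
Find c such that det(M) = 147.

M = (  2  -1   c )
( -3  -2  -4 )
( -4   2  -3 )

Expanding along the column containing c, det(M) is linear in c: det(M) = (-14)·c + (21).
Set (-14)·c + (21) = 147  ⇒  (-14)·c = 126  ⇒  c = -9.

c = -9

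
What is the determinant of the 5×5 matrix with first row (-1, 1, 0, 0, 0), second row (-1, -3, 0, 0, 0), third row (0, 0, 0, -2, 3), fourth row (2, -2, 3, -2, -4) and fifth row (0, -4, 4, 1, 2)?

The determinant is 308.

The matrix is block lower-triangular with a 2×2 block and a 3×3 block on the diagonal, so its determinant equals the product of the determinants of the diagonal blocks.
det of the 2×2 block = 4
det of the 3×3 block = 77
det = (4)·(77) = 308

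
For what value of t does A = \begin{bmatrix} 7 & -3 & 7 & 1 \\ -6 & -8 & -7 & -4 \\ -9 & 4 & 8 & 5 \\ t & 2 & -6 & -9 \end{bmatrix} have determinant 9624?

-3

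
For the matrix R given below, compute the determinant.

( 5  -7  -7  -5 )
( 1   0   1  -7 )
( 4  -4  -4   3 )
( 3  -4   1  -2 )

-486

Expand along row 2 (it has 1 zero):
  − (1) · M_21   where M_21 = det([-7 -7 -5; -4 -4 3; -4 1 -2]) = 205
  − (1) · M_23   where M_23 = det([5 -7 -5; 4 -4 3; 3 -4 -2]) = 1
  + (-7) · M_24   where M_24 = det([5 -7 -7; 4 -4 -4; 3 -4 1]) = 40
det = (-1)·(1)·(205) + (-1)·(1)·(1) + (+1)·(-7)·(40) = -486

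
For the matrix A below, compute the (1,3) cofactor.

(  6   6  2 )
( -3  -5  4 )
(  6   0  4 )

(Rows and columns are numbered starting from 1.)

Delete row 1 and column 3; the remaining 2×2 submatrix is [-3 -5; 6 0].
Its determinant is (-3)·0 − (-5)·6 = 30.
The cofactor carries sign (−1)^(1+3) = +1, so C_{1,3} = +(30) = 30.

The cofactor is 30.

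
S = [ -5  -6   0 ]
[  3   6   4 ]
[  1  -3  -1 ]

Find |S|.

det(S) = -72

Expand along column 3:
  − 4 · |-5 -6; 1 -3| = −4·(15 − (-6)) = -84
  + (-1) · |-5 -6; 3 6| = (-1)·(-30 − (-18)) = 12
Sum: (-84) + (12) = -72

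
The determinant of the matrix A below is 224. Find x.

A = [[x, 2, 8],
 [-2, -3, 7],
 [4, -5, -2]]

0

Expanding along the column containing x, det(A) is linear in x: det(A) = (41)·x + (224).
Set (41)·x + (224) = 224  ⇒  (41)·x = 0  ⇒  x = 0.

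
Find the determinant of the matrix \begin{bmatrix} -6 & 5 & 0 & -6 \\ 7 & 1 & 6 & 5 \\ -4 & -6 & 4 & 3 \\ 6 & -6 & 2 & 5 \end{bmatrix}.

1150

Expand along row 1 (it has 1 zero):
  + (-6) · M_11   where M_11 = det([1 6 5; -6 4 3; -6 2 5]) = 146
  − (5) · M_12   where M_12 = det([7 6 5; -4 4 3; 6 2 5]) = 166
  − (-6) · M_14   where M_14 = det([7 1 6; -4 -6 4; 6 -6 2]) = 476
det = (+1)·(-6)·(146) + (-1)·(5)·(166) + (-1)·(-6)·(476) = 1150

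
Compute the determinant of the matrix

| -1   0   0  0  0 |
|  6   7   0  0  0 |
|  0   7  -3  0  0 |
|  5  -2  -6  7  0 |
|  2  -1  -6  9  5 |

735

The matrix is lower triangular, so the determinant is the product of the diagonal entries:
det = (-1) · (7) · (-3) · (7) · (5) = 735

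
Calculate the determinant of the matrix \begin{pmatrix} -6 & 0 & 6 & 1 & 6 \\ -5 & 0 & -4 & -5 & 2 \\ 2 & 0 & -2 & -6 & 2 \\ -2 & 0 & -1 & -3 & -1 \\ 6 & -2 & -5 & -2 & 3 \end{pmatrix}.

The determinant is 1824.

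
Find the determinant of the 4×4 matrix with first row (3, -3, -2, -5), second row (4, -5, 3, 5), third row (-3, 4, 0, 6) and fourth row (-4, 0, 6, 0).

-148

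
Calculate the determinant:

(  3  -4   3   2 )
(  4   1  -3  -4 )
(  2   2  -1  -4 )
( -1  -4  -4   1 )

Expand along row 1:
  + (3) · M_11   where M_11 = det([1 -3 -4; 2 -1 -4; -4 -4 1]) = -11
  − (-4) · M_12   where M_12 = det([4 -3 -4; 2 -1 -4; -1 -4 1]) = -38
  + (3) · M_13   where M_13 = det([4 1 -4; 2 2 -4; -1 -4 1]) = -30
  − (2) · M_14   where M_14 = det([4 1 -3; 2 2 -1; -1 -4 -4]) = -21
det = (+1)·(3)·(-11) + (-1)·(-4)·(-38) + (+1)·(3)·(-30) + (-1)·(2)·(-21) = -233

The determinant is -233.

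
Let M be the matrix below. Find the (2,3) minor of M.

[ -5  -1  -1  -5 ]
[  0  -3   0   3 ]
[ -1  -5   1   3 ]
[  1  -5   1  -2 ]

The minor is -176.

Delete row 2 and column 3; the remaining 3×3 submatrix is [-5 -1 -5; -1 -5 3; 1 -5 -2].
Its determinant is -176.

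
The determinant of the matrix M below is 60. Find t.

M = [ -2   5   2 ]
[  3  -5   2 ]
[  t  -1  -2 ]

3

Expanding along the column containing t, det(M) is linear in t: det(M) = (20)·t + (0).
Set (20)·t + (0) = 60  ⇒  (20)·t = 60  ⇒  t = 3.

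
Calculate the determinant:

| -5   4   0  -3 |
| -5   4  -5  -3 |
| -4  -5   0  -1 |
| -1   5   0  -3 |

The determinant is -345.

Expand along column 3 (it has 3 zeros):
  − (-5) · M_23   where M_23 = det([-5 4 -3; -4 -5 -1; -1 5 -3]) = -69
det = (-1)·(-5)·(-69) = -345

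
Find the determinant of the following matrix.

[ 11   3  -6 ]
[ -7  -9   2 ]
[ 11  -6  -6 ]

The determinant is -180.

Expand along row 1:
  + 11 · |-9 2; -6 -6| = 11·(54 − (-12)) = 726
  − 3 · |-7 2; 11 -6| = −3·(42 − 22) = -60
  + (-6) · |-7 -9; 11 -6| = (-6)·(42 − (-99)) = -846
Sum: (726) + (-60) + (-846) = -180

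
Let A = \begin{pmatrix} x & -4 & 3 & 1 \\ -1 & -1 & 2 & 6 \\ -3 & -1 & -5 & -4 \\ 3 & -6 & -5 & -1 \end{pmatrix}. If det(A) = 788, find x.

x = 3

Expanding along the row containing x, det(A) is linear in x: det(A) = (-89)·x + (1055).
Set (-89)·x + (1055) = 788  ⇒  (-89)·x = -267  ⇒  x = 3.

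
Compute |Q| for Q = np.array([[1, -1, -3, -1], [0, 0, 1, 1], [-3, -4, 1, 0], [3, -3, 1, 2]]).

-35

Expand along row 2 (it has 2 zeros):
  − (1) · M_23   where M_23 = det([1 -1 -1; -3 -4 0; 3 -3 2]) = -35
  + (1) · M_24   where M_24 = det([1 -1 -3; -3 -4 1; 3 -3 1]) = -70
det = (-1)·(1)·(-35) + (+1)·(1)·(-70) = -35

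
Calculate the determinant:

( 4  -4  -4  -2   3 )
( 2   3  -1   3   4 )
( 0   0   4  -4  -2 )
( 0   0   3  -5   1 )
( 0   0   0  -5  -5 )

The matrix is block upper-triangular with a 2×2 block and a 3×3 block on the diagonal, so its determinant equals the product of the determinants of the diagonal blocks.
det of the 2×2 block = 20
det of the 3×3 block = 90
det = (20)·(90) = 1800

1800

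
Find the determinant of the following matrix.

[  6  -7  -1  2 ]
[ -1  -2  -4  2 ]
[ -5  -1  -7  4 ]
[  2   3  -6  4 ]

The determinant is -312.

Expand along row 1:
  + (6) · M_11   where M_11 = det([-2 -4 2; -1 -7 4; 3 -6 4]) = -2
  − (-7) · M_12   where M_12 = det([-1 -4 2; -5 -7 4; 2 -6 4]) = -20
  + (-1) · M_13   where M_13 = det([-1 -2 2; -5 -1 4; 2 3 4]) = -66
  − (2) · M_14   where M_14 = det([-1 -2 -4; -5 -1 -7; 2 3 -6]) = 113
det = (+1)·(6)·(-2) + (-1)·(-7)·(-20) + (+1)·(-1)·(-66) + (-1)·(2)·(113) = -312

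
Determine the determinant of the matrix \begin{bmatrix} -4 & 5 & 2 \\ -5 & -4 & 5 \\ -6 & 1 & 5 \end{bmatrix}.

17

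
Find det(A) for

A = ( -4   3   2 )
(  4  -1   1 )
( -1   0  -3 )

The determinant is 19.

Expand along column 2:
  − 3 · |4 1; -1 -3| = −3·(-12 − (-1)) = 33
  + (-1) · |-4 2; -1 -3| = (-1)·(12 − (-2)) = -14
Sum: (33) + (-14) = 19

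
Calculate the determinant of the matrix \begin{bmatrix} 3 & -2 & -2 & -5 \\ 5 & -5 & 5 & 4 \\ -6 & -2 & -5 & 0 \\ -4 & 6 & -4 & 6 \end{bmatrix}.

Expand along row 3 (it has 1 zero):
  + (-6) · M_31   where M_31 = det([-2 -2 -5; -5 5 4; 6 -4 6]) = -150
  − (-2) · M_32   where M_32 = det([3 -2 -5; 5 5 4; -4 -4 6]) = 230
  + (-5) · M_33   where M_33 = det([3 -2 -5; 5 -5 4; -4 6 6]) = -120
det = (+1)·(-6)·(-150) + (-1)·(-2)·(230) + (+1)·(-5)·(-120) = 1960

The determinant is 1960.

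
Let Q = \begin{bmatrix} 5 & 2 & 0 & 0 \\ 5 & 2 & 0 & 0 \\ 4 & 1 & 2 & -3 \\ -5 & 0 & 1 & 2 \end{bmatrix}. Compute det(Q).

Q is block lower-triangular with a 2×2 block and a 2×2 block on the diagonal, so its determinant equals the product of the determinants of the diagonal blocks.
det of the 2×2 block = 0
det of the 2×2 block = 7
det = (0)·(7) = 0

0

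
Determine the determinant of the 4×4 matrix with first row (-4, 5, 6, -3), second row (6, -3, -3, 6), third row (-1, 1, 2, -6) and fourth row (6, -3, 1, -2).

Expand along row 1:
  + (-4) · M_11   where M_11 = det([-3 -3 6; 1 2 -6; -3 1 -2]) = -24
  − (5) · M_12   where M_12 = det([6 -3 6; -1 2 -6; 6 1 -2]) = 48
  + (6) · M_13   where M_13 = det([6 -3 6; -1 1 -6; 6 -3 -2]) = -24
  − (-3) · M_14   where M_14 = det([6 -3 -3; -1 1 2; 6 -3 1]) = 12
det = (+1)·(-4)·(-24) + (-1)·(5)·(48) + (+1)·(6)·(-24) + (-1)·(-3)·(12) = -252

-252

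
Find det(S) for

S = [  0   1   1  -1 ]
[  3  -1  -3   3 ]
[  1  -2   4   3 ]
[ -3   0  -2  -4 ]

|S| = 36

Expand along row 1 (it has 1 zero):
  − (1) · M_12   where M_12 = det([3 -3 3; 1 4 3; -3 -2 -4]) = 15
  + (1) · M_13   where M_13 = det([3 -1 3; 1 -2 3; -3 0 -4]) = 11
  − (-1) · M_14   where M_14 = det([3 -1 -3; 1 -2 4; -3 0 -2]) = 40
det = (-1)·(1)·(15) + (+1)·(1)·(11) + (-1)·(-1)·(40) = 36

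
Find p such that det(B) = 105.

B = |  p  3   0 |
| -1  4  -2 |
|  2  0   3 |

9

Expanding along the column containing p, det(B) is linear in p: det(B) = (12)·p + (-3).
Set (12)·p + (-3) = 105  ⇒  (12)·p = 108  ⇒  p = 9.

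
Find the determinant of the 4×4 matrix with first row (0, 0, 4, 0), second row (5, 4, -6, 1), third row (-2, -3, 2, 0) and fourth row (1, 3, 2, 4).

-124

Expand along row 1 (it has 3 zeros):
  + (4) · M_13   where M_13 = det([5 4 1; -2 -3 0; 1 3 4]) = -31
det = (+1)·(4)·(-31) = -124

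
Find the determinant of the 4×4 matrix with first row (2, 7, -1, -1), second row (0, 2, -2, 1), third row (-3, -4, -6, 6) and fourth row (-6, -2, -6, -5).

The determinant is 20.

Expand along row 2 (it has 1 zero):
  + (2) · M_22   where M_22 = det([2 -1 -1; -3 -6 6; -6 -6 -5]) = 201
  − (-2) · M_23   where M_23 = det([2 7 -1; -3 -4 6; -6 -2 -5]) = -275
  + (1) · M_24   where M_24 = det([2 7 -1; -3 -4 -6; -6 -2 -6]) = 168
det = (+1)·(2)·(201) + (-1)·(-2)·(-275) + (+1)·(1)·(168) = 20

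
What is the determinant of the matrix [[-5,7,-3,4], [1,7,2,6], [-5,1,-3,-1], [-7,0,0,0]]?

Expand along row 4 (it has 3 zeros):
  − (-7) · M_41   where M_41 = det([7 -3 4; 7 2 6; 1 -3 -1]) = -19
det = (-1)·(-7)·(-19) = -133

-133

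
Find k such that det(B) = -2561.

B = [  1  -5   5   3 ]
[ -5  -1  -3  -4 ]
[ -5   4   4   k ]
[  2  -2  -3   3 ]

Expanding along the row containing k, det(B) is linear in k: det(B) = (-162)·k + (-1103).
Set (-162)·k + (-1103) = -2561  ⇒  (-162)·k = -1458  ⇒  k = 9.

9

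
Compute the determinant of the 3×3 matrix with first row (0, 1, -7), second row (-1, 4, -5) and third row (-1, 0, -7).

-30

Expand along column 1:
  − (-1) · |1 -7; 0 -7| = −(-1)·(-7 − 0) = -7
  + (-1) · |1 -7; 4 -5| = (-1)·(-5 − (-28)) = -23
Sum: (-7) + (-23) = -30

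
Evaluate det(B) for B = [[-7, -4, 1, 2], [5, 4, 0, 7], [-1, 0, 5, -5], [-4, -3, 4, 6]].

Expand along row 2 (it has 1 zero):
  − (5) · M_21   where M_21 = det([-4 1 2; 0 5 -5; -3 4 6]) = -155
  + (4) · M_22   where M_22 = det([-7 1 2; -1 5 -5; -4 4 6]) = -292
  + (7) · M_24   where M_24 = det([-7 -4 1; -1 0 5; -4 -3 4]) = -38
det = (-1)·(5)·(-155) + (+1)·(4)·(-292) + (+1)·(7)·(-38) = -659

det(B) = -659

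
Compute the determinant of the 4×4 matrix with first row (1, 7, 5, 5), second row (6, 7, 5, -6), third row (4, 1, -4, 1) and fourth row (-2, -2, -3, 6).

Expand along row 1:
  + (1) · M_11   where M_11 = det([7 5 -6; 1 -4 1; -2 -3 6]) = -121
  − (7) · M_12   where M_12 = det([6 5 -6; 4 -4 1; -2 -3 6]) = -136
  + (5) · M_13   where M_13 = det([6 7 -6; 4 1 1; -2 -2 6]) = -98
  − (5) · M_14   where M_14 = det([6 7 5; 4 1 -4; -2 -2 -3]) = 44
det = (+1)·(1)·(-121) + (-1)·(7)·(-136) + (+1)·(5)·(-98) + (-1)·(5)·(44) = 121

121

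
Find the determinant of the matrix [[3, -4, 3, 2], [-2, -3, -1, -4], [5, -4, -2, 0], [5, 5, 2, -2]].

-1128

Expand along row 3 (it has 1 zero):
  + (5) · M_31   where M_31 = det([-4 3 2; -3 -1 -4; 5 2 -2]) = -120
  − (-4) · M_32   where M_32 = det([3 3 2; -2 -1 -4; 5 2 -2]) = -40
  + (-2) · M_33   where M_33 = det([3 -4 2; -2 -3 -4; 5 5 -2]) = 184
det = (+1)·(5)·(-120) + (-1)·(-4)·(-40) + (+1)·(-2)·(184) = -1128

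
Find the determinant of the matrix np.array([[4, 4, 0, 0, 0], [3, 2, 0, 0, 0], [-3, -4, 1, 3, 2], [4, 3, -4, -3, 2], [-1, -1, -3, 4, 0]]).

304

The matrix is block lower-triangular with a 2×2 block and a 3×3 block on the diagonal, so its determinant equals the product of the determinants of the diagonal blocks.
det of the 2×2 block = -4
det of the 3×3 block = -76
det = (-4)·(-76) = 304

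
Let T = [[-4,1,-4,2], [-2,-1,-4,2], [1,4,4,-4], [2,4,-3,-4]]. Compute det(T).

|T| = -44

Expand along row 1:
  + (-4) · M_11   where M_11 = det([-1 -4 2; 4 4 -4; 4 -3 -4]) = -28
  − (1) · M_12   where M_12 = det([-2 -4 2; 1 4 -4; 2 -3 -4]) = 50
  + (-4) · M_13   where M_13 = det([-2 -1 2; 1 4 -4; 2 4 -4]) = -4
  − (2) · M_14   where M_14 = det([-2 -1 -4; 1 4 4; 2 4 -3]) = 61
det = (+1)·(-4)·(-28) + (-1)·(1)·(50) + (+1)·(-4)·(-4) + (-1)·(2)·(61) = -44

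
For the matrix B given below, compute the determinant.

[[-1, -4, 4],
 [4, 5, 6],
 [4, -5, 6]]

-220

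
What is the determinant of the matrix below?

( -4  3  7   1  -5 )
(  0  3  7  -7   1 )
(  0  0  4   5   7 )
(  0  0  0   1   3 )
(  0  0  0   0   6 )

-288

The matrix is upper triangular, so the determinant is the product of the diagonal entries:
det = (-4) · (3) · (4) · (1) · (6) = -288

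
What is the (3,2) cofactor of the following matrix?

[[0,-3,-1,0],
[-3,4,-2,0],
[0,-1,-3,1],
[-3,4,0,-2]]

-6

Delete row 3 and column 2; the remaining 3×3 submatrix is [0 -1 0; -3 -2 0; -3 0 -2].
Its determinant is 6.
The cofactor carries sign (−1)^(3+2) = −1, so C_{3,2} = −(6) = -6.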